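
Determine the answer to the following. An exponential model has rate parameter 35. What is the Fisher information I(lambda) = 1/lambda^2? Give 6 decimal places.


Fisher information for exponential: I(lambda) = 1/lambda^2.
lambda = 35, lambda^2 = 1225.
I = 1/1225 = 0.000816

0.000816


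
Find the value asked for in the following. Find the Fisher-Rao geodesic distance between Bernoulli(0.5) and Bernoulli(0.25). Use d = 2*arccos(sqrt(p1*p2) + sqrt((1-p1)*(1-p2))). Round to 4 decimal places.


Geodesic distance on Bernoulli manifold:
d(p1,p2) = 2*arccos(sqrt(p1*p2) + sqrt((1-p1)*(1-p2))).
sqrt(p1*p2) = sqrt(0.5*0.25) = 0.353553.
sqrt((1-p1)*(1-p2)) = sqrt(0.5*0.75) = 0.612372.
arg = 0.353553 + 0.612372 = 0.965926.
d = 2*arccos(0.965926) = 0.5236

0.5236


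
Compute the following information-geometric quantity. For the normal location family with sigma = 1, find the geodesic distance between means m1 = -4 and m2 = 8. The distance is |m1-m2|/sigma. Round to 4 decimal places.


On the fixed-variance normal subfamily, geodesic distance = |m1-m2|/sigma.
|-4 - 8| = 12.
sigma = 1.
d = 12/1 = 12.0000

12.0000


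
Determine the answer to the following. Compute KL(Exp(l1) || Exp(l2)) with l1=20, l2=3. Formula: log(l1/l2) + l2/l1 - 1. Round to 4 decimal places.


KL divergence for exponential family:
KL = log(l1/l2) + l2/l1 - 1.
log(20/3) = 1.89712.
3/20 = 0.15.
KL = 1.89712 + 0.15 - 1 = 1.0471

1.0471


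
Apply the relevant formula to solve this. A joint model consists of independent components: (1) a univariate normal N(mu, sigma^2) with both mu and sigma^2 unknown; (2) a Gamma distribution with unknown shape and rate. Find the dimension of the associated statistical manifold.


The dimension of a statistical manifold equals the number of free
(independent) real parameters of the model. For a product of independent
blocks the parameter counts add.
- normal (mu, sigma^2): 2.
- Gamma (shape, rate): 2.
Total = 2 + 2 = 4.
Dimension = 4

4


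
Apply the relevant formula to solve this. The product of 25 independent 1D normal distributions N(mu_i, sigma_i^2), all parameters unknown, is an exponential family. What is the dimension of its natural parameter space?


Exponential family dimension calculation:
Each univariate normal has two natural parameters (mu/sigma^2 and -1/(2 sigma^2)).
With 25 independent components, dim = 2 * 25 = 50.

50


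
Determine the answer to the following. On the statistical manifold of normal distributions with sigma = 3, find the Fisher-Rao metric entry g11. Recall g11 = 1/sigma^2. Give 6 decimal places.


For the 2-parameter normal family, the Fisher metric has:
  g11 = 1/sigma^2, g22 = 2/sigma^2.
sigma = 3, sigma^2 = 9.
g11 = 0.111111

0.111111


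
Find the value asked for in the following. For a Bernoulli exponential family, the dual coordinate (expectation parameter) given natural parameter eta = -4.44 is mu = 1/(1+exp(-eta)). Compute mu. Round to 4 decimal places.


Dual coordinate (expectation parameter) for Bernoulli:
mu = 1/(1+exp(-eta)).
eta = -4.44.
exp(-eta) = exp(4.44) = 84.774942.
mu = 1/(1+84.774942) = 0.0117

0.0117


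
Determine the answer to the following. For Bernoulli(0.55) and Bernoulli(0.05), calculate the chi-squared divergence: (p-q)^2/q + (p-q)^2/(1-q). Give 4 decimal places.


Chi-squared divergence between Bernoulli distributions:
chi^2 = (p-q)^2/q + (p-q)^2/(1-q).
p = 0.55, q = 0.05, p-q = 0.5.
(p-q)^2 = 0.25.
term1 = 0.25/0.05 = 5.0.
term2 = 0.25/0.95 = 0.263158.
chi^2 = 5.0 + 0.263158 = 5.2632

5.2632


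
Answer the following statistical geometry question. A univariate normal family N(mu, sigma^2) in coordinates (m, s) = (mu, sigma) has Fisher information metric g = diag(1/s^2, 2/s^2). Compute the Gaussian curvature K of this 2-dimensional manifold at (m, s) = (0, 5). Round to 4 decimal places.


The metric has the form g = (A dm^2 + B ds^2)/s^2 with A = 1, B = 2.
Substitute u = sqrt(A/B)*m: g = B*(du^2 + ds^2)/s^2, i.e. B times the
Poincare upper half-plane metric, which has constant Gaussian curvature -1.
Scaling a 2D metric by a constant c divides the Gaussian curvature by c,
so K = -1/B = -1/(2) = -0.5000 everywhere (the point (m, s) = (0, 5) is irrelevant:
the curvature is constant).
The requested Gaussian curvature is K = -0.5000.

-0.5000


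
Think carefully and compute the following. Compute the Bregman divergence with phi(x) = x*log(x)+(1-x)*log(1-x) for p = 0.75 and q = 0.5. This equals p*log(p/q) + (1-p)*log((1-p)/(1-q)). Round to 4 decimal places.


Bregman divergence with negative entropy generator:
D = p*log(p/q) + (1-p)*log((1-p)/(1-q)).
p = 0.75, q = 0.5.
p*log(p/q) = 0.75*log(0.75/0.5) = 0.304099.
(1-p)*log((1-p)/(1-q)) = 0.25*log(0.25/0.5) = -0.173287.
D = 0.304099 + -0.173287 = 0.1308

0.1308


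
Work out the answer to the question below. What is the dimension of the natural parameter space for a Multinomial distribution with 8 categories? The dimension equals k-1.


Exponential family dimension calculation:
For Multinomial with k=8 categories, dim = k-1 = 7.

7


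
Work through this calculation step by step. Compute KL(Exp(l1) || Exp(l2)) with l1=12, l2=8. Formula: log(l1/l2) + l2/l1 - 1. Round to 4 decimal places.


KL divergence for exponential family:
KL = log(l1/l2) + l2/l1 - 1.
log(12/8) = 0.405465.
8/12 = 0.666667.
KL = 0.405465 + 0.666667 - 1 = 0.0721

0.0721


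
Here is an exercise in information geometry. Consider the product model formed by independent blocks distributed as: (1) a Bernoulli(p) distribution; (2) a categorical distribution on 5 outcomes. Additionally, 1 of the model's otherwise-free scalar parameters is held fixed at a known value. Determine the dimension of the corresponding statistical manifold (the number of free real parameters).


The dimension of a statistical manifold equals the number of free
(independent) real parameters of the model. For a product of independent
blocks the parameter counts add.
- Bernoulli (p): 1.
- categorical on 5 outcomes (probabilities sum to 1): 5-1 = 4.
Total = 1 + 4 = 5.
1 parameter(s) fixed at known values: 5 - 1 = 4.
Dimension = 4

4


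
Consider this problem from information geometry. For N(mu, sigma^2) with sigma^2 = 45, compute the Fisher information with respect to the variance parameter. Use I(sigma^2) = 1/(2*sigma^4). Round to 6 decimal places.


Fisher information for variance: I(sigma^2) = 1/(2*sigma^4).
sigma^2 = 45, so sigma^4 = 2025.
I = 1/(2*2025) = 1/4050 = 0.000247

0.000247


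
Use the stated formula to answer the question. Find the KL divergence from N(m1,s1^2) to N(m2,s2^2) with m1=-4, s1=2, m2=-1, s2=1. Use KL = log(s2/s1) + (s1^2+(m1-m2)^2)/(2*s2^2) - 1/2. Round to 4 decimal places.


KL divergence between normal distributions:
KL = log(s2/s1) + (s1^2 + (m1-m2)^2)/(2*s2^2) - 1/2.
log(1/2) = -0.693147.
(2^2 + (-4--1)^2)/(2*1^2) = (4 + 9)/2 = 6.5.
KL = -0.693147 + 6.5 - 0.5 = 5.3069

5.3069


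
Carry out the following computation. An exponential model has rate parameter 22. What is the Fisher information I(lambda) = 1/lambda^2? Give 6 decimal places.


Fisher information for exponential: I(lambda) = 1/lambda^2.
lambda = 22, lambda^2 = 484.
I = 1/484 = 0.002066

0.002066


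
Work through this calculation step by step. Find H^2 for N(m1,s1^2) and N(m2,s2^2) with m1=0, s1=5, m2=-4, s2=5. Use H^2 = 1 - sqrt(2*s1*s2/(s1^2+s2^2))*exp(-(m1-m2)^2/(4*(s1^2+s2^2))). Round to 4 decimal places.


Squared Hellinger distance for Gaussians:
H^2 = 1 - sqrt(2*s1*s2/(s1^2+s2^2)) * exp(-(m1-m2)^2/(4*(s1^2+s2^2))).
s1^2 = 25, s2^2 = 25, s1^2+s2^2 = 50.
sqrt(2*5*5/(50)) = 1.0.
(m1-m2)^2 = (4)^2 = 16.
exp(-16/(4*50)) = exp(-0.08) = 0.923116.
H^2 = 1 - 1.0*0.923116 = 0.0769

0.0769


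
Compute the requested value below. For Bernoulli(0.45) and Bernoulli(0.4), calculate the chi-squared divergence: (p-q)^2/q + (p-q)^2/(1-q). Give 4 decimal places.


Chi-squared divergence between Bernoulli distributions:
chi^2 = (p-q)^2/q + (p-q)^2/(1-q).
p = 0.45, q = 0.4, p-q = 0.05.
(p-q)^2 = 0.0025.
term1 = 0.0025/0.4 = 0.00625.
term2 = 0.0025/0.6 = 0.004167.
chi^2 = 0.00625 + 0.004167 = 0.0104

0.0104


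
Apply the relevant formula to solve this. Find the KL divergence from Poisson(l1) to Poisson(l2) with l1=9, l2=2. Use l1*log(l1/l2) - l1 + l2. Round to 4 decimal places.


KL divergence for Poisson:
KL = l1*log(l1/l2) - l1 + l2.
l1 = 9, l2 = 2.
log(9/2) = 1.504077.
l1*log(l1/l2) = 9 * 1.504077 = 13.536697.
KL = 13.536697 - 9 + 2 = 6.5367

6.5367


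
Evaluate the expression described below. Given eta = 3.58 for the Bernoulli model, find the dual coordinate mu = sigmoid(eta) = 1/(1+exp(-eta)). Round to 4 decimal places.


Dual coordinate (expectation parameter) for Bernoulli:
mu = 1/(1+exp(-eta)).
eta = 3.58.
exp(-eta) = exp(-3.58) = 0.027876.
mu = 1/(1+0.027876) = 0.9729

0.9729


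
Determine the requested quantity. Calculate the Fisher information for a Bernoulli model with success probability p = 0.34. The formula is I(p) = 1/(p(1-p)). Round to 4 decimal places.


For Bernoulli(p), Fisher information is I(p) = 1/(p*(1-p)).
p = 0.34, 1-p = 0.66.
p*(1-p) = 0.2244.
I(p) = 1/0.2244 = 4.4563

4.4563


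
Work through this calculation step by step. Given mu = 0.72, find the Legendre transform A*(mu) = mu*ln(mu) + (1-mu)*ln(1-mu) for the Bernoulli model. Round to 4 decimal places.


Legendre transform for Bernoulli:
A*(mu) = mu*log(mu) + (1-mu)*log(1-mu).
mu = 0.72, 1-mu = 0.28.
mu*log(mu) = 0.72*log(0.72) = -0.236523.
(1-mu)*log(1-mu) = 0.28*log(0.28) = -0.35643.
A* = -0.236523 + -0.35643 = -0.5930

-0.5930


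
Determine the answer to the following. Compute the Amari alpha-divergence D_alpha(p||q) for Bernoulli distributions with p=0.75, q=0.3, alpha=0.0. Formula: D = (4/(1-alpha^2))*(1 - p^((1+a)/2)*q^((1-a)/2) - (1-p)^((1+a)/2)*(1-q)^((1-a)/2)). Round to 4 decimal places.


Amari alpha-divergence:
D = (4/(1-alpha^2))*(1 - p^((1+a)/2)*q^((1-a)/2) - (1-p)^((1+a)/2)*(1-q)^((1-a)/2)).
alpha = 0.0, p = 0.75, q = 0.3.
e1 = (1+alpha)/2 = 0.5, e2 = (1-alpha)/2 = 0.5.
t1 = p^e1 * q^e2 = 0.75^0.5 * 0.3^0.5 = 0.474342.
t2 = (1-p)^e1 * (1-q)^e2 = 0.25^0.5 * 0.7^0.5 = 0.41833.
4/(1-alpha^2) = 4.0.
D = 4.0*(1 - 0.474342 - 0.41833) = 0.4293

0.4293


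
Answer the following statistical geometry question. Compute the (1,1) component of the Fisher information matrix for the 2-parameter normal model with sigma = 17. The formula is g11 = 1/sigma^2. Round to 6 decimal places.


For the 2-parameter normal family, the Fisher metric has:
  g11 = 1/sigma^2, g22 = 2/sigma^2.
sigma = 17, sigma^2 = 289.
g11 = 0.003460

0.003460


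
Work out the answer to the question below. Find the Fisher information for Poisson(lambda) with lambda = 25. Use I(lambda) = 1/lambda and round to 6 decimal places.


Fisher information for Poisson: I(lambda) = 1/lambda.
lambda = 25.
I(lambda) = 1/25 = 0.040000

0.040000


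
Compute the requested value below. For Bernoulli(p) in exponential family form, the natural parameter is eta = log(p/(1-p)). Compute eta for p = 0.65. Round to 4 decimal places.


Natural parameter for Bernoulli: eta = log(p/(1-p)).
p = 0.65, 1-p = 0.35.
p/(1-p) = 1.857143.
eta = log(1.857143) = 0.6190

0.6190


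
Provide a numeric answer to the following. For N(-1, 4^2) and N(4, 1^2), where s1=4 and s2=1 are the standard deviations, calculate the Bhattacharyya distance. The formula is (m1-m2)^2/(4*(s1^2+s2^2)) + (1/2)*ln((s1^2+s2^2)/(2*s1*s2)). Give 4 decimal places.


Bhattacharyya distance between two Gaussians:
DB = (m1-m2)^2/(4*(s1^2+s2^2)) + (1/2)*ln((s1^2+s2^2)/(2*s1*s2)).
(m1-m2)^2 = (-5)^2 = 25.
s1^2+s2^2 = 16 + 1 = 17.
term1 = 25/68 = 0.367647.
term2 = 0.5*ln(17/8.0) = 0.376886.
DB = 0.367647 + 0.376886 = 0.7445

0.7445


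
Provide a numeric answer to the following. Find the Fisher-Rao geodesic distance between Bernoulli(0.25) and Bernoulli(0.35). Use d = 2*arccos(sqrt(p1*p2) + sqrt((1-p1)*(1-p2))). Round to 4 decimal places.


Geodesic distance on Bernoulli manifold:
d(p1,p2) = 2*arccos(sqrt(p1*p2) + sqrt((1-p1)*(1-p2))).
sqrt(p1*p2) = sqrt(0.25*0.35) = 0.295804.
sqrt((1-p1)*(1-p2)) = sqrt(0.75*0.65) = 0.698212.
arg = 0.295804 + 0.698212 = 0.994016.
d = 2*arccos(0.994016) = 0.2189

0.2189


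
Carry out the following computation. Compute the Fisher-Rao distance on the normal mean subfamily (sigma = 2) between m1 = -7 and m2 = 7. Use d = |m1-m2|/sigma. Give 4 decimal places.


On the fixed-variance normal subfamily, geodesic distance = |m1-m2|/sigma.
|-7 - 7| = 14.
sigma = 2.
d = 14/2 = 7.0000

7.0000


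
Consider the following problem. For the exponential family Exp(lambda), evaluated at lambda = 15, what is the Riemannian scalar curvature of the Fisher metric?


This family has a single free parameter, so its statistical manifold
is 1-dimensional. The Riemann curvature tensor of any 1-dimensional
Riemannian manifold vanishes identically, so R = 0.

0


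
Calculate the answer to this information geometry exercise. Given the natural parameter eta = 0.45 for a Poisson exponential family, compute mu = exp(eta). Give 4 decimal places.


Expectation parameter for Poisson exponential family:
mu = exp(eta).
eta = 0.45.
mu = exp(0.45) = 1.5683

1.5683


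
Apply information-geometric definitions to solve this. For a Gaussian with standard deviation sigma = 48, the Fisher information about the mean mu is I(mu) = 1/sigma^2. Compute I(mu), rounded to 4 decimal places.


The Fisher information for the mean of a normal distribution is I(mu) = 1/sigma^2.
sigma = 48, so sigma^2 = 2304.
I(mu) = 1/2304 = 0.0004

0.0004


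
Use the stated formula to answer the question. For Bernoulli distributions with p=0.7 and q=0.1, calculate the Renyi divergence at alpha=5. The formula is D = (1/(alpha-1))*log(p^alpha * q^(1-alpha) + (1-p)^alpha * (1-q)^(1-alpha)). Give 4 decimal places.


Renyi divergence of order alpha between Bernoulli distributions:
D = (1/(alpha-1))*log(p^alpha * q^(1-alpha) + (1-p)^alpha * (1-q)^(1-alpha)).
alpha = 5, p = 0.7, q = 0.1.
p^alpha * q^(1-alpha) = 0.7^5 * 0.1^-4 = 1680.7.
(1-p)^alpha * (1-q)^(1-alpha) = 0.3^5 * 0.9^-4 = 0.003704.
sum = 1680.7 + 0.003704 = 1680.703704.
D = (1/4)*log(1680.703704) = 1.8567

1.8567


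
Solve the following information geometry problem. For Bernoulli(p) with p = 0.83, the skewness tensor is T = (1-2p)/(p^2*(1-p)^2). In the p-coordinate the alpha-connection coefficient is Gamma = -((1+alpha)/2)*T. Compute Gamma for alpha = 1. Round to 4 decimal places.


Skewness (Amari-Chentsov) tensor: T = (1-2p)/(p^2*(1-p)^2).
p = 0.83, 1-2p = -0.66, p^2 = 0.6889, (1-p)^2 = 0.0289.
T = -0.66/(0.6889 * 0.0289) = -33.150487.
In the p-coordinate, Gamma^(alpha) = Gamma^(0) - (alpha/2)*T with Gamma^(0) = (1/2)*g'(p) = -T/2,
so Gamma^(alpha) = -((1+alpha)/2)*T.
alpha = 1, -(1+alpha)/2 = -1.0.
Gamma = -1.0 * -33.150487 = 33.1505

33.1505


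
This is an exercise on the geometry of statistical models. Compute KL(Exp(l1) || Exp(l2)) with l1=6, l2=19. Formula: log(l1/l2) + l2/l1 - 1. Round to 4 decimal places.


KL divergence for exponential family:
KL = log(l1/l2) + l2/l1 - 1.
log(6/19) = -1.15268.
19/6 = 3.166667.
KL = -1.15268 + 3.166667 - 1 = 1.0140

1.0140


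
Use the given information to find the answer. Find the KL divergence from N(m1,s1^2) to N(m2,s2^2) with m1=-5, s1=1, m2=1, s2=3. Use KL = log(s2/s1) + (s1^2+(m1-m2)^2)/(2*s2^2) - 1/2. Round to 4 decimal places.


KL divergence between normal distributions:
KL = log(s2/s1) + (s1^2 + (m1-m2)^2)/(2*s2^2) - 1/2.
log(3/1) = 1.098612.
(1^2 + (-5-1)^2)/(2*3^2) = (1 + 36)/18 = 2.055556.
KL = 1.098612 + 2.055556 - 0.5 = 2.6542

2.6542


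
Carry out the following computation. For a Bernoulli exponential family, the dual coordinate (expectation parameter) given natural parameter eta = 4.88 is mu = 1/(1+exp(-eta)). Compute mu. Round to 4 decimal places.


Dual coordinate (expectation parameter) for Bernoulli:
mu = 1/(1+exp(-eta)).
eta = 4.88.
exp(-eta) = exp(-4.88) = 0.007597.
mu = 1/(1+0.007597) = 0.9925

0.9925


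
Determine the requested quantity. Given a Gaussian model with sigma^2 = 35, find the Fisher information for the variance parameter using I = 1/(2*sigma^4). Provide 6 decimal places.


Fisher information for variance: I(sigma^2) = 1/(2*sigma^4).
sigma^2 = 35, so sigma^4 = 1225.
I = 1/(2*1225) = 1/2450 = 0.000408

0.000408


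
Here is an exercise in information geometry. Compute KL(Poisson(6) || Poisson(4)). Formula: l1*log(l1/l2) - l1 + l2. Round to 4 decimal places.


KL divergence for Poisson:
KL = l1*log(l1/l2) - l1 + l2.
l1 = 6, l2 = 4.
log(6/4) = 0.405465.
l1*log(l1/l2) = 6 * 0.405465 = 2.432791.
KL = 2.432791 - 6 + 4 = 0.4328

0.4328


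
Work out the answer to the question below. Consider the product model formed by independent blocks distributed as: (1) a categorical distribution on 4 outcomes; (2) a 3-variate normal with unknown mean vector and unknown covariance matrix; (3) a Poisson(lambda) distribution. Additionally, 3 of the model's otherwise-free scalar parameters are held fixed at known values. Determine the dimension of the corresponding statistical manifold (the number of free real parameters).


The dimension of a statistical manifold equals the number of free
(independent) real parameters of the model. For a product of independent
blocks the parameter counts add.
- categorical on 4 outcomes (probabilities sum to 1): 4-1 = 3.
- 3-variate normal: 3 (mean) + 3*4/2 = 6 (symmetric covariance) = 9.
- Poisson (lambda): 1.
Total = 3 + 9 + 1 = 13.
3 parameter(s) fixed at known values: 13 - 3 = 10.
Dimension = 10

10


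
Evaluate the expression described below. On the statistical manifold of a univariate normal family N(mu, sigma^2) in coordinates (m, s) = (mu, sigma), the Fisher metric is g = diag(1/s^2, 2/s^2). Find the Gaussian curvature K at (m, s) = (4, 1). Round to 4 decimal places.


The metric has the form g = (A dm^2 + B ds^2)/s^2 with A = 1, B = 2.
Substitute u = sqrt(A/B)*m: g = B*(du^2 + ds^2)/s^2, i.e. B times the
Poincare upper half-plane metric, which has constant Gaussian curvature -1.
Scaling a 2D metric by a constant c divides the Gaussian curvature by c,
so K = -1/B = -1/(2) = -0.5000 everywhere (the point (m, s) = (4, 1) is irrelevant:
the curvature is constant).
The requested Gaussian curvature is K = -0.5000.

-0.5000


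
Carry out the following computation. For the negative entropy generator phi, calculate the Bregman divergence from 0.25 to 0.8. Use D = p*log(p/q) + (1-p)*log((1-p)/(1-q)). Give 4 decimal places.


Bregman divergence with negative entropy generator:
D = p*log(p/q) + (1-p)*log((1-p)/(1-q)).
p = 0.25, q = 0.8.
p*log(p/q) = 0.25*log(0.25/0.8) = -0.290788.
(1-p)*log((1-p)/(1-q)) = 0.75*log(0.75/0.2) = 0.991317.
D = -0.290788 + 0.991317 = 0.7005

0.7005


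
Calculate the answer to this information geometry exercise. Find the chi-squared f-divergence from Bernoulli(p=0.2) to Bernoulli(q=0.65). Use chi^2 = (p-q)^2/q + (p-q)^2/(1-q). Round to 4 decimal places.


Chi-squared divergence between Bernoulli distributions:
chi^2 = (p-q)^2/q + (p-q)^2/(1-q).
p = 0.2, q = 0.65, p-q = -0.45.
(p-q)^2 = 0.2025.
term1 = 0.2025/0.65 = 0.311538.
term2 = 0.2025/0.35 = 0.578571.
chi^2 = 0.311538 + 0.578571 = 0.8901

0.8901


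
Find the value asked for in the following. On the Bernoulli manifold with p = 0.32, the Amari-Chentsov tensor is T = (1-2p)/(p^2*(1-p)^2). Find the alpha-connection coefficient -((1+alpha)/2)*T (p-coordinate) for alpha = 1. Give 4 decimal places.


Skewness (Amari-Chentsov) tensor: T = (1-2p)/(p^2*(1-p)^2).
p = 0.32, 1-2p = 0.36, p^2 = 0.1024, (1-p)^2 = 0.4624.
T = 0.36/(0.1024 * 0.4624) = 7.602995.
In the p-coordinate, Gamma^(alpha) = Gamma^(0) - (alpha/2)*T with Gamma^(0) = (1/2)*g'(p) = -T/2,
so Gamma^(alpha) = -((1+alpha)/2)*T.
alpha = 1, -(1+alpha)/2 = -1.0.
Gamma = -1.0 * 7.602995 = -7.6030

-7.6030


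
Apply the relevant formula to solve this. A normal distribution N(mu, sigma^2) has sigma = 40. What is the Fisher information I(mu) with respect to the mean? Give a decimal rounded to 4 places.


The Fisher information for the mean of a normal distribution is I(mu) = 1/sigma^2.
sigma = 40, so sigma^2 = 1600.
I(mu) = 1/1600 = 0.0006

0.0006


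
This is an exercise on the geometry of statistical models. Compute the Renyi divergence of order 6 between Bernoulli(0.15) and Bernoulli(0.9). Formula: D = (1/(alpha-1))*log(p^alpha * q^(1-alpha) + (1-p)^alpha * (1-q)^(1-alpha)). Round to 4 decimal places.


Renyi divergence of order alpha between Bernoulli distributions:
D = (1/(alpha-1))*log(p^alpha * q^(1-alpha) + (1-p)^alpha * (1-q)^(1-alpha)).
alpha = 6, p = 0.15, q = 0.9.
p^alpha * q^(1-alpha) = 0.15^6 * 0.9^-5 = 1.9e-05.
(1-p)^alpha * (1-q)^(1-alpha) = 0.85^6 * 0.1^-5 = 37714.951563.
sum = 1.9e-05 + 37714.951563 = 37714.951582.
D = (1/5)*log(37714.951582) = 2.1076

2.1076


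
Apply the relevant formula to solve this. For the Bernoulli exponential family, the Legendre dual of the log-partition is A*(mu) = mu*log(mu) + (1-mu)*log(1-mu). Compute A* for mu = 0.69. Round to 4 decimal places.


Legendre transform for Bernoulli:
A*(mu) = mu*log(mu) + (1-mu)*log(1-mu).
mu = 0.69, 1-mu = 0.31.
mu*log(mu) = 0.69*log(0.69) = -0.256034.
(1-mu)*log(1-mu) = 0.31*log(0.31) = -0.363067.
A* = -0.256034 + -0.363067 = -0.6191

-0.6191


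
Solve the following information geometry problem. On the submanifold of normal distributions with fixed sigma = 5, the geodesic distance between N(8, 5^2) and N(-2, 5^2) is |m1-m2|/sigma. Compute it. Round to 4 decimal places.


On the fixed-variance normal subfamily, geodesic distance = |m1-m2|/sigma.
|8 - -2| = 10.
sigma = 5.
d = 10/5 = 2.0000

2.0000


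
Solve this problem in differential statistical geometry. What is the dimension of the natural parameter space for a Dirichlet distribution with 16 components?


Exponential family dimension calculation:
Dirichlet with 16 components has 16 natural parameters.

16


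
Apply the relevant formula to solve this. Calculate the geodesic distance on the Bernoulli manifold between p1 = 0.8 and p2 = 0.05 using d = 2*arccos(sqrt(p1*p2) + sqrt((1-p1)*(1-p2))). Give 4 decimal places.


Geodesic distance on Bernoulli manifold:
d(p1,p2) = 2*arccos(sqrt(p1*p2) + sqrt((1-p1)*(1-p2))).
sqrt(p1*p2) = sqrt(0.8*0.05) = 0.2.
sqrt((1-p1)*(1-p2)) = sqrt(0.2*0.95) = 0.43589.
arg = 0.2 + 0.43589 = 0.63589.
d = 2*arccos(0.63589) = 1.7633

1.7633


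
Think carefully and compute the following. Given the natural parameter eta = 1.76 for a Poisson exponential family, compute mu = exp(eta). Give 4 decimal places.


Expectation parameter for Poisson exponential family:
mu = exp(eta).
eta = 1.76.
mu = exp(1.76) = 5.8124

5.8124


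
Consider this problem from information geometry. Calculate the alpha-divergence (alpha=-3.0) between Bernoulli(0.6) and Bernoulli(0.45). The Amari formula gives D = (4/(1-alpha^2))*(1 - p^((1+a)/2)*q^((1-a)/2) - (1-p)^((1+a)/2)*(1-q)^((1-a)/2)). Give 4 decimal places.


Amari alpha-divergence:
D = (4/(1-alpha^2))*(1 - p^((1+a)/2)*q^((1-a)/2) - (1-p)^((1+a)/2)*(1-q)^((1-a)/2)).
alpha = -3.0, p = 0.6, q = 0.45.
e1 = (1+alpha)/2 = -1.0, e2 = (1-alpha)/2 = 2.0.
t1 = p^e1 * q^e2 = 0.6^-1.0 * 0.45^2.0 = 0.3375.
t2 = (1-p)^e1 * (1-q)^e2 = 0.4^-1.0 * 0.55^2.0 = 0.75625.
4/(1-alpha^2) = -0.5.
D = -0.5*(1 - 0.3375 - 0.75625) = 0.0469

0.0469


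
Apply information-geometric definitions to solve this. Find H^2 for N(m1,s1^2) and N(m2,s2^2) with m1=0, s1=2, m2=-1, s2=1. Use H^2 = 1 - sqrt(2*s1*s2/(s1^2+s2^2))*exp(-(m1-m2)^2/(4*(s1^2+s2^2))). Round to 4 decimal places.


Squared Hellinger distance for Gaussians:
H^2 = 1 - sqrt(2*s1*s2/(s1^2+s2^2)) * exp(-(m1-m2)^2/(4*(s1^2+s2^2))).
s1^2 = 4, s2^2 = 1, s1^2+s2^2 = 5.
sqrt(2*2*1/(5)) = 0.894427.
(m1-m2)^2 = (1)^2 = 1.
exp(-1/(4*5)) = exp(-0.05) = 0.951229.
H^2 = 1 - 0.894427*0.951229 = 0.1492

0.1492


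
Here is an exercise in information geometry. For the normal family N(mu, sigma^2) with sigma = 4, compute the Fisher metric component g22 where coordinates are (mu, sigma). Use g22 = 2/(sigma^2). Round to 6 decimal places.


For the 2-parameter normal family, the Fisher metric has:
  g11 = 1/sigma^2, g22 = 2/sigma^2.
sigma = 4, sigma^2 = 16.
g22 = 0.125000

0.125000


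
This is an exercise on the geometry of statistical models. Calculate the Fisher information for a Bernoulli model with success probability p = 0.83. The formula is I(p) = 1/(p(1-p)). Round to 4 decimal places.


For Bernoulli(p), Fisher information is I(p) = 1/(p*(1-p)).
p = 0.83, 1-p = 0.17.
p*(1-p) = 0.1411.
I(p) = 1/0.1411 = 7.0872

7.0872


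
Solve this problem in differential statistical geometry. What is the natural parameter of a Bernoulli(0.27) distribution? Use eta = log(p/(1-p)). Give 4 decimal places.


Natural parameter for Bernoulli: eta = log(p/(1-p)).
p = 0.27, 1-p = 0.73.
p/(1-p) = 0.369863.
eta = log(0.369863) = -0.9946

-0.9946


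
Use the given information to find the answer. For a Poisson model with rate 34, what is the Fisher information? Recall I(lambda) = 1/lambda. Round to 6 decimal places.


Fisher information for Poisson: I(lambda) = 1/lambda.
lambda = 34.
I(lambda) = 1/34 = 0.029412

0.029412


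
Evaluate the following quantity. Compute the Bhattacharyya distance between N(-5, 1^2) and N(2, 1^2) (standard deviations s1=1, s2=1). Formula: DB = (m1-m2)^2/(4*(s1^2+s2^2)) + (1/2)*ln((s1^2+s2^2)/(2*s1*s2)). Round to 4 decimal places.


Bhattacharyya distance between two Gaussians:
DB = (m1-m2)^2/(4*(s1^2+s2^2)) + (1/2)*ln((s1^2+s2^2)/(2*s1*s2)).
(m1-m2)^2 = (-7)^2 = 49.
s1^2+s2^2 = 1 + 1 = 2.
term1 = 49/8 = 6.125.
term2 = 0.5*ln(2/2.0) = 0.0.
DB = 6.125 + 0.0 = 6.1250

6.1250


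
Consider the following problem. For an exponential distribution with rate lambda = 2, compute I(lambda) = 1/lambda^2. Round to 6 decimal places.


Fisher information for exponential: I(lambda) = 1/lambda^2.
lambda = 2, lambda^2 = 4.
I = 1/4 = 0.250000

0.250000


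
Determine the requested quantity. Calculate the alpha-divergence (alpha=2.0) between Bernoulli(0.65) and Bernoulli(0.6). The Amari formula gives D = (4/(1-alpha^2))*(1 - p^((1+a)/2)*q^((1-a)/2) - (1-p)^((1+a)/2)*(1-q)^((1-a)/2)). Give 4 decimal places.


Amari alpha-divergence:
D = (4/(1-alpha^2))*(1 - p^((1+a)/2)*q^((1-a)/2) - (1-p)^((1+a)/2)*(1-q)^((1-a)/2)).
alpha = 2.0, p = 0.65, q = 0.6.
e1 = (1+alpha)/2 = 1.5, e2 = (1-alpha)/2 = -0.5.
t1 = p^e1 * q^e2 = 0.65^1.5 * 0.6^-0.5 = 0.676541.
t2 = (1-p)^e1 * (1-q)^e2 = 0.35^1.5 * 0.4^-0.5 = 0.327395.
4/(1-alpha^2) = -1.333333.
D = -1.333333*(1 - 0.676541 - 0.327395) = 0.0052

0.0052


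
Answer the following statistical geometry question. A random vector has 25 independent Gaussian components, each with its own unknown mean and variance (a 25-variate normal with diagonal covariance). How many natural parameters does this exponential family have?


Exponential family dimension calculation:
Each univariate normal has two natural parameters (mu/sigma^2 and -1/(2 sigma^2)).
With 25 independent components, dim = 2 * 25 = 50.

50


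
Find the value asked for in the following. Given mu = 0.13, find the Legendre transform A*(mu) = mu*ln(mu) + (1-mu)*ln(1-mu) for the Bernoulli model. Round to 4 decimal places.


Legendre transform for Bernoulli:
A*(mu) = mu*log(mu) + (1-mu)*log(1-mu).
mu = 0.13, 1-mu = 0.87.
mu*log(mu) = 0.13*log(0.13) = -0.265229.
(1-mu)*log(1-mu) = 0.87*log(0.87) = -0.121158.
A* = -0.265229 + -0.121158 = -0.3864

-0.3864


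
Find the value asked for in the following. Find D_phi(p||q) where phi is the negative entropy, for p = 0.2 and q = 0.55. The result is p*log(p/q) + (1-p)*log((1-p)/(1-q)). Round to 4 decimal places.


Bregman divergence with negative entropy generator:
D = p*log(p/q) + (1-p)*log((1-p)/(1-q)).
p = 0.2, q = 0.55.
p*log(p/q) = 0.2*log(0.2/0.55) = -0.20232.
(1-p)*log((1-p)/(1-q)) = 0.8*log(0.8/0.45) = 0.460291.
D = -0.20232 + 0.460291 = 0.2580

0.2580


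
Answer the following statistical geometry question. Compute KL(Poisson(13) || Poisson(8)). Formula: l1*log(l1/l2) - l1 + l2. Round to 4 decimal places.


KL divergence for Poisson:
KL = l1*log(l1/l2) - l1 + l2.
l1 = 13, l2 = 8.
log(13/8) = 0.485508.
l1*log(l1/l2) = 13 * 0.485508 = 6.311602.
KL = 6.311602 - 13 + 8 = 1.3116

1.3116


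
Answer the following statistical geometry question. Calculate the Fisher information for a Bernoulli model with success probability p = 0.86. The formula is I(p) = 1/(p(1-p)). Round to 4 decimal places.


For Bernoulli(p), Fisher information is I(p) = 1/(p*(1-p)).
p = 0.86, 1-p = 0.14.
p*(1-p) = 0.1204.
I(p) = 1/0.1204 = 8.3056

8.3056


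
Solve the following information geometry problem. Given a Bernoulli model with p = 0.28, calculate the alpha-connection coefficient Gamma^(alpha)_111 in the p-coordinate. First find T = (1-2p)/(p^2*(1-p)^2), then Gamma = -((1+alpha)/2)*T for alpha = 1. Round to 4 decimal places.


Skewness (Amari-Chentsov) tensor: T = (1-2p)/(p^2*(1-p)^2).
p = 0.28, 1-2p = 0.44, p^2 = 0.0784, (1-p)^2 = 0.5184.
T = 0.44/(0.0784 * 0.5184) = 10.82609.
In the p-coordinate, Gamma^(alpha) = Gamma^(0) - (alpha/2)*T with Gamma^(0) = (1/2)*g'(p) = -T/2,
so Gamma^(alpha) = -((1+alpha)/2)*T.
alpha = 1, -(1+alpha)/2 = -1.0.
Gamma = -1.0 * 10.82609 = -10.8261

-10.8261


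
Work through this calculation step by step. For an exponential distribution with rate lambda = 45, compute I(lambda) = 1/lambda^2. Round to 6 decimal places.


Fisher information for exponential: I(lambda) = 1/lambda^2.
lambda = 45, lambda^2 = 2025.
I = 1/2025 = 0.000494

0.000494


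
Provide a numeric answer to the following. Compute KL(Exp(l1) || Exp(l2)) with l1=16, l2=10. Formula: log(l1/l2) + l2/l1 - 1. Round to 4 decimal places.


KL divergence for exponential family:
KL = log(l1/l2) + l2/l1 - 1.
log(16/10) = 0.470004.
10/16 = 0.625.
KL = 0.470004 + 0.625 - 1 = 0.0950

0.0950


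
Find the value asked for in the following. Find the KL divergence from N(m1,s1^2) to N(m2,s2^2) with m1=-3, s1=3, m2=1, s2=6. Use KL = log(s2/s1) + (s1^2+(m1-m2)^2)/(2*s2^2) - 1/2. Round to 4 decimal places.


KL divergence between normal distributions:
KL = log(s2/s1) + (s1^2 + (m1-m2)^2)/(2*s2^2) - 1/2.
log(6/3) = 0.693147.
(3^2 + (-3-1)^2)/(2*6^2) = (9 + 16)/72 = 0.347222.
KL = 0.693147 + 0.347222 - 0.5 = 0.5404

0.5404


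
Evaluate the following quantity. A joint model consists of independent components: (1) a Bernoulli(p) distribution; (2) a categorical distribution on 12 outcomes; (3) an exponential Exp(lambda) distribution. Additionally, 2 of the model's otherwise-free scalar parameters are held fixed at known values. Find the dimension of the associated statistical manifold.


The dimension of a statistical manifold equals the number of free
(independent) real parameters of the model. For a product of independent
blocks the parameter counts add.
- Bernoulli (p): 1.
- categorical on 12 outcomes (probabilities sum to 1): 12-1 = 11.
- exponential (lambda): 1.
Total = 1 + 11 + 1 = 13.
2 parameter(s) fixed at known values: 13 - 2 = 11.
Dimension = 11

11


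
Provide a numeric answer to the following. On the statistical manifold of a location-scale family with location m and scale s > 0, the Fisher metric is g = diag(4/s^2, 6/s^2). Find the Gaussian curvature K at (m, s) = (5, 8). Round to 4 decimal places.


The metric has the form g = (A dm^2 + B ds^2)/s^2 with A = 4, B = 6.
Substitute u = sqrt(A/B)*m: g = B*(du^2 + ds^2)/s^2, i.e. B times the
Poincare upper half-plane metric, which has constant Gaussian curvature -1.
Scaling a 2D metric by a constant c divides the Gaussian curvature by c,
so K = -1/B = -1/(6) = -0.1667 everywhere (the point (m, s) = (5, 8) is irrelevant:
the curvature is constant).
The requested Gaussian curvature is K = -0.1667.

-0.1667


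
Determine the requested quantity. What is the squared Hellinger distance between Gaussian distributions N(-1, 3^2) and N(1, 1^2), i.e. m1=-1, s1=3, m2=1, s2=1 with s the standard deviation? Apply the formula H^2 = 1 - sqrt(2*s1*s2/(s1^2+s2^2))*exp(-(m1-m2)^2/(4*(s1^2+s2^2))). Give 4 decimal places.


Squared Hellinger distance for Gaussians:
H^2 = 1 - sqrt(2*s1*s2/(s1^2+s2^2)) * exp(-(m1-m2)^2/(4*(s1^2+s2^2))).
s1^2 = 9, s2^2 = 1, s1^2+s2^2 = 10.
sqrt(2*3*1/(10)) = 0.774597.
(m1-m2)^2 = (-2)^2 = 4.
exp(-4/(4*10)) = exp(-0.1) = 0.904837.
H^2 = 1 - 0.774597*0.904837 = 0.2991

0.2991


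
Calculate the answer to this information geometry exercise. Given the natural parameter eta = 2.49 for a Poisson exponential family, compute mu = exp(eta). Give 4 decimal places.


Expectation parameter for Poisson exponential family:
mu = exp(eta).
eta = 2.49.
mu = exp(2.49) = 12.0613

12.0613


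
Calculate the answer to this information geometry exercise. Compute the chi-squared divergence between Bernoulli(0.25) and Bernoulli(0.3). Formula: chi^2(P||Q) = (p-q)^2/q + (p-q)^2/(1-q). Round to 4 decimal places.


Chi-squared divergence between Bernoulli distributions:
chi^2 = (p-q)^2/q + (p-q)^2/(1-q).
p = 0.25, q = 0.3, p-q = -0.05.
(p-q)^2 = 0.0025.
term1 = 0.0025/0.3 = 0.008333.
term2 = 0.0025/0.7 = 0.003571.
chi^2 = 0.008333 + 0.003571 = 0.0119

0.0119


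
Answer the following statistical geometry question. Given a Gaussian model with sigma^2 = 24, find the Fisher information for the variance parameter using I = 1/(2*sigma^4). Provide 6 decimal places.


Fisher information for variance: I(sigma^2) = 1/(2*sigma^4).
sigma^2 = 24, so sigma^4 = 576.
I = 1/(2*576) = 1/1152 = 0.000868

0.000868


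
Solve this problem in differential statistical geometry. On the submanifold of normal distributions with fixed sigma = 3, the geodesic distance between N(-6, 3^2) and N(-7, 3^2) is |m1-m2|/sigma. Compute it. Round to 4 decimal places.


On the fixed-variance normal subfamily, geodesic distance = |m1-m2|/sigma.
|-6 - -7| = 1.
sigma = 3.
d = 1/3 = 0.3333

0.3333


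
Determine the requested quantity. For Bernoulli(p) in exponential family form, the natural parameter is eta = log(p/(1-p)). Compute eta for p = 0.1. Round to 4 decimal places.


Natural parameter for Bernoulli: eta = log(p/(1-p)).
p = 0.1, 1-p = 0.9.
p/(1-p) = 0.111111.
eta = log(0.111111) = -2.1972

-2.1972


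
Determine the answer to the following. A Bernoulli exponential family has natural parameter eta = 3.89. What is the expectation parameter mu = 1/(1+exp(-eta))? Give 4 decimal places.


Dual coordinate (expectation parameter) for Bernoulli:
mu = 1/(1+exp(-eta)).
eta = 3.89.
exp(-eta) = exp(-3.89) = 0.020445.
mu = 1/(1+0.020445) = 0.9800

0.9800


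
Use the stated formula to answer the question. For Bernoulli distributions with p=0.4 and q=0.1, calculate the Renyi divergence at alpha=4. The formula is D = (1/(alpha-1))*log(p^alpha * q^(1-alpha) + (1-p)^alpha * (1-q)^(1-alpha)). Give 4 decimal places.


Renyi divergence of order alpha between Bernoulli distributions:
D = (1/(alpha-1))*log(p^alpha * q^(1-alpha) + (1-p)^alpha * (1-q)^(1-alpha)).
alpha = 4, p = 0.4, q = 0.1.
p^alpha * q^(1-alpha) = 0.4^4 * 0.1^-3 = 25.6.
(1-p)^alpha * (1-q)^(1-alpha) = 0.6^4 * 0.9^-3 = 0.177778.
sum = 25.6 + 0.177778 = 25.777778.
D = (1/3)*log(25.777778) = 1.0832

1.0832


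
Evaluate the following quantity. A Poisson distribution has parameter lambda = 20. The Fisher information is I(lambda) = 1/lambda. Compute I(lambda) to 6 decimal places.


Fisher information for Poisson: I(lambda) = 1/lambda.
lambda = 20.
I(lambda) = 1/20 = 0.050000

0.050000


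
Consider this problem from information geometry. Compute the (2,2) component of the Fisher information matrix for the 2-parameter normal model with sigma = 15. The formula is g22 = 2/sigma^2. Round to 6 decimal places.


For the 2-parameter normal family, the Fisher metric has:
  g11 = 1/sigma^2, g22 = 2/sigma^2.
sigma = 15, sigma^2 = 225.
g22 = 0.008889

0.008889


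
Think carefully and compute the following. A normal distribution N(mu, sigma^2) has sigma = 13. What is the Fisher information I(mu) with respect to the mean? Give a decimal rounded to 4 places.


The Fisher information for the mean of a normal distribution is I(mu) = 1/sigma^2.
sigma = 13, so sigma^2 = 169.
I(mu) = 1/169 = 0.0059

0.0059


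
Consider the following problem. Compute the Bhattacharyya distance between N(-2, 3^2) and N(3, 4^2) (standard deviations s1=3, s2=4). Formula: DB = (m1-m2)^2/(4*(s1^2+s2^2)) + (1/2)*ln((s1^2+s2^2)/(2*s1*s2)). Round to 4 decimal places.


Bhattacharyya distance between two Gaussians:
DB = (m1-m2)^2/(4*(s1^2+s2^2)) + (1/2)*ln((s1^2+s2^2)/(2*s1*s2)).
(m1-m2)^2 = (-5)^2 = 25.
s1^2+s2^2 = 9 + 16 = 25.
term1 = 25/100 = 0.25.
term2 = 0.5*ln(25/24.0) = 0.020411.
DB = 0.25 + 0.020411 = 0.2704

0.2704


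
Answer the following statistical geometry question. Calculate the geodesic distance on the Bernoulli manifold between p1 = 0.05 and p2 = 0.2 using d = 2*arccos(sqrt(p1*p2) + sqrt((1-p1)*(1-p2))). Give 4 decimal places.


Geodesic distance on Bernoulli manifold:
d(p1,p2) = 2*arccos(sqrt(p1*p2) + sqrt((1-p1)*(1-p2))).
sqrt(p1*p2) = sqrt(0.05*0.2) = 0.1.
sqrt((1-p1)*(1-p2)) = sqrt(0.95*0.8) = 0.87178.
arg = 0.1 + 0.87178 = 0.97178.
d = 2*arccos(0.97178) = 0.4763

0.4763


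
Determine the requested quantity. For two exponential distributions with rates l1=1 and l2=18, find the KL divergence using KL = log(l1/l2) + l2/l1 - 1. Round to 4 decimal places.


KL divergence for exponential family:
KL = log(l1/l2) + l2/l1 - 1.
log(1/18) = -2.890372.
18/1 = 18.0.
KL = -2.890372 + 18.0 - 1 = 14.1096

14.1096


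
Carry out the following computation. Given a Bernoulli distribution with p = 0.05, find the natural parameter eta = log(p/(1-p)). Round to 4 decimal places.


Natural parameter for Bernoulli: eta = log(p/(1-p)).
p = 0.05, 1-p = 0.95.
p/(1-p) = 0.052632.
eta = log(0.052632) = -2.9444

-2.9444


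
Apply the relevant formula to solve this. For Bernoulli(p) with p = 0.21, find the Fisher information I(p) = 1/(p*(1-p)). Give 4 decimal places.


For Bernoulli(p), Fisher information is I(p) = 1/(p*(1-p)).
p = 0.21, 1-p = 0.79.
p*(1-p) = 0.1659.
I(p) = 1/0.1659 = 6.0277

6.0277


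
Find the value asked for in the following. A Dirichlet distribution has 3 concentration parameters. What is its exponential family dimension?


Exponential family dimension calculation:
Dirichlet with 3 components has 3 natural parameters.

3


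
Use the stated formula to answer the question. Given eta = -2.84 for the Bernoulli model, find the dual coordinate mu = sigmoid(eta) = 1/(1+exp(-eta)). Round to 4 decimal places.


Dual coordinate (expectation parameter) for Bernoulli:
mu = 1/(1+exp(-eta)).
eta = -2.84.
exp(-eta) = exp(2.84) = 17.115766.
mu = 1/(1+17.115766) = 0.0552

0.0552


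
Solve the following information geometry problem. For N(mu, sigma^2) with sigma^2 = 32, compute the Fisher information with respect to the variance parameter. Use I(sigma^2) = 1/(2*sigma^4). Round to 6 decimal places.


Fisher information for variance: I(sigma^2) = 1/(2*sigma^4).
sigma^2 = 32, so sigma^4 = 1024.
I = 1/(2*1024) = 1/2048 = 0.000488

0.000488


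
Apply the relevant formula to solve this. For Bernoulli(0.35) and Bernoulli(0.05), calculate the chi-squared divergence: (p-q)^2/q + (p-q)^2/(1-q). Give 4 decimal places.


Chi-squared divergence between Bernoulli distributions:
chi^2 = (p-q)^2/q + (p-q)^2/(1-q).
p = 0.35, q = 0.05, p-q = 0.3.
(p-q)^2 = 0.09.
term1 = 0.09/0.05 = 1.8.
term2 = 0.09/0.95 = 0.094737.
chi^2 = 1.8 + 0.094737 = 1.8947

1.8947


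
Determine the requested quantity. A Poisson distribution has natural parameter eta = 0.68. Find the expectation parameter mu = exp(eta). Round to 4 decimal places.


Expectation parameter for Poisson exponential family:
mu = exp(eta).
eta = 0.68.
mu = exp(0.68) = 1.9739

1.9739


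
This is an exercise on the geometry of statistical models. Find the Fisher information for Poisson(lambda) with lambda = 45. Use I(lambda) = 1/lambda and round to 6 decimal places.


Fisher information for Poisson: I(lambda) = 1/lambda.
lambda = 45.
I(lambda) = 1/45 = 0.022222

0.022222
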